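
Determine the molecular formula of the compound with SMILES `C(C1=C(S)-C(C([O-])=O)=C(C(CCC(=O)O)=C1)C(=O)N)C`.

C13H14NO5S-

Heavy atoms from the SMILES: 13 C, 1 N, 5 O, 1 S.
Implicit hydrogens by atom environment:
  5 × C (aromatic): no H
  3 × C: 2 H each → 6
  3 × C: no H
  3 × O: no H
  1 × C: 3 H
  1 × C (aromatic): 1 H
  1 × N: 2 H
  1 × O: 1 H
  1 × O (charge -1): no H
  1 × S: 1 H
  Total hydrogens = 14.
Net charge -1.
Molecular formula: C13H14NO5S-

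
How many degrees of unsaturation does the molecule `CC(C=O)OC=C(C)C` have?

Molecular formula from the SMILES: C7H12O2.
DoU = (2C + 2 + N − H − X)/2 = (2·7 + 2 + 0 − 12 − 0)/2 = 4/2 = 2.
(Structurally: 0 ring(s) + 2 π bond(s) = 2.)

2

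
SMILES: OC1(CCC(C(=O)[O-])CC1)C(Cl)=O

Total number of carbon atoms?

8

The symbol for carbon appears 8 times in the SMILES. (Cl is a single chlorine, not C + l.)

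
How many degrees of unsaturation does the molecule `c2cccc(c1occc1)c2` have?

7

Molecular formula from the SMILES: C10H8O.
DoU = (2C + 2 + N − H − X)/2 = (2·10 + 2 + 0 − 8 − 0)/2 = 14/2 = 7.
(Structurally: 2 ring(s) + 5 π bond(s) = 7.)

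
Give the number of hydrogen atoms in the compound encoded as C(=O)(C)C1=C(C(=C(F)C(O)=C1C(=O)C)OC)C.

13

Hydrogens are implicit in SMILES; fill each atom to its normal valence:
  6 × C (aromatic): no H
  4 × C: 3 H each → 12
  3 × O: no H
  2 × C: no H
  1 × F: no H
  1 × O: 1 H
  Total hydrogens = 13.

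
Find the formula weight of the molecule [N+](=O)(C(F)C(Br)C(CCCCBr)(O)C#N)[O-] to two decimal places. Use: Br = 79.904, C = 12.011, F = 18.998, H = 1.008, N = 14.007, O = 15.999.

Molecular formula: C8H11Br2FN2O3.
M = 2×79.904 + 8×12.011 + 1×18.998 + 11×1.008 + 2×14.007 + 3×15.999 = 361.99 g/mol.

361.99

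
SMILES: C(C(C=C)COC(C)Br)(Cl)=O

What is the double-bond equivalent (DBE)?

Molecular formula from the SMILES: C7H10BrClO2.
DoU = (2C + 2 + N − H − X)/2 = (2·7 + 2 + 0 − 10 − 2)/2 = 4/2 = 2.
(Structurally: 0 ring(s) + 2 π bond(s) = 2.)

2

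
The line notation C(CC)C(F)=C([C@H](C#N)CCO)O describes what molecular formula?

C9H14FNO2

Heavy atoms from the SMILES: 9 C, 1 F, 1 N, 2 O.
Implicit hydrogens by atom environment:
  4 × C: 2 H each → 8
  3 × C: no H
  2 × O: 1 H each → 2
  1 × C: 3 H
  1 × C: 1 H
  1 × F: no H
  1 × N: no H
  Total hydrogens = 14.
Molecular formula: C9H14FNO2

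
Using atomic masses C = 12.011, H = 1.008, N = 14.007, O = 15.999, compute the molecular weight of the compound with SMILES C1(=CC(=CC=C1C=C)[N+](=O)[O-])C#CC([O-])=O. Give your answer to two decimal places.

Molecular formula: C11H6NO4-.
M = 11×12.011 + 6×1.008 + 1×14.007 + 4×15.999 = 216.17 g/mol.

216.17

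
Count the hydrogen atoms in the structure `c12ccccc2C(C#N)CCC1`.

11

Hydrogens are implicit in SMILES; fill each atom to its normal valence:
  4 × C (aromatic): 1 H each → 4
  3 × C: 2 H each → 6
  2 × C (aromatic): no H
  1 × C: 1 H
  1 × C: no H
  1 × N: no H
  Total hydrogens = 11.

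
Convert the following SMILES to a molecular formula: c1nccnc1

C4H4N2

Heavy atoms from the SMILES: 4 C, 2 N.
Implicit hydrogens by atom environment:
  4 × C (aromatic): 1 H each → 4
  2 × N (aromatic): no H
  Total hydrogens = 4.
Molecular formula: C4H4N2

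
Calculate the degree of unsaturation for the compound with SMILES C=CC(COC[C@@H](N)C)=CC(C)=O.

Molecular formula from the SMILES: C10H17NO2.
DoU = (2C + 2 + N − H − X)/2 = (2·10 + 2 + 1 − 17 − 0)/2 = 6/2 = 3.
(Structurally: 0 ring(s) + 3 π bond(s) = 3.)

3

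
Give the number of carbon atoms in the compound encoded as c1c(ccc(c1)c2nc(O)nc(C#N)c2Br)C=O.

12

The symbol for carbon appears 12 times in the SMILES. Lowercase c denotes aromatic carbon and counts toward C.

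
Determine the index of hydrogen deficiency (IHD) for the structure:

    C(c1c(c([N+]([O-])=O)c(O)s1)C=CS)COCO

5

Molecular formula from the SMILES: C9H11NO5S2.
DoU = (2C + 2 + N − H − X)/2 = (2·9 + 2 + 1 − 11 − 0)/2 = 10/2 = 5.
(Structurally: 1 ring(s) + 4 π bond(s) = 5.)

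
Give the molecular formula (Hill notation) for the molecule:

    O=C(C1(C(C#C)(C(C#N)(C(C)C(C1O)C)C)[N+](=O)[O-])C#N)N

Heavy atoms from the SMILES: 14 C, 4 N, 4 O.
Implicit hydrogens by atom environment:
  7 × C: no H
  4 × C: 1 H each → 4
  3 × C: 3 H each → 9
  2 × N: no H
  2 × O: no H
  1 × N: 2 H
  1 × N (charge +1): no H
  1 × O: 1 H
  1 × O (charge -1): no H
  Total hydrogens = 16.
Molecular formula: C14H16N4O4

C14H16N4O4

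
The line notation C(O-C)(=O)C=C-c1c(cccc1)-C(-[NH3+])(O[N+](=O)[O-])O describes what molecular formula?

Heavy atoms from the SMILES: 11 C, 2 N, 6 O.
Implicit hydrogens by atom environment:
  4 × C (aromatic): 1 H each → 4
  4 × O: no H
  2 × C: 1 H each → 2
  2 × C: no H
  2 × C (aromatic): no H
  1 × C: 3 H
  1 × N (charge +1): 3 H
  1 × N (charge +1): no H
  1 × O: 1 H
  1 × O (charge -1): no H
  Total hydrogens = 13.
Net charge +1.
Molecular formula: C11H13N2O6+

C11H13N2O6+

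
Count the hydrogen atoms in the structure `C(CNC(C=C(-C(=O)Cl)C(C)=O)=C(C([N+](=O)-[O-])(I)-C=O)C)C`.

Hydrogens are implicit in SMILES; fill each atom to its normal valence:
  6 × C: no H
  4 × O: no H
  3 × C: 3 H each → 9
  2 × C: 2 H each → 4
  2 × C: 1 H each → 2
  1 × Cl: no H
  1 × I: no H
  1 × N: 1 H
  1 × N (charge +1): no H
  1 × O (charge -1): no H
  Total hydrogens = 16.

16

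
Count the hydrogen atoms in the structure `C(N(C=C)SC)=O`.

Hydrogens are implicit in SMILES; fill each atom to its normal valence:
  2 × C: 1 H each → 2
  1 × C: 3 H
  1 × C: 2 H
  1 × N: no H
  1 × O: no H
  1 × S: no H
  Total hydrogens = 7.

7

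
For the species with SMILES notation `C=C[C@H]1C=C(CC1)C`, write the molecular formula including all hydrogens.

C8H12

Heavy atoms from the SMILES: 8 C.
Implicit hydrogens by atom environment:
  3 × C: 2 H each → 6
  3 × C: 1 H each → 3
  1 × C: 3 H
  1 × C: no H
  Total hydrogens = 12.
Molecular formula: C8H12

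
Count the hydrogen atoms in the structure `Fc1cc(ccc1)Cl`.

4

Hydrogens are implicit in SMILES; fill each atom to its normal valence:
  4 × C (aromatic): 1 H each → 4
  2 × C (aromatic): no H
  1 × Cl: no H
  1 × F: no H
  Total hydrogens = 4.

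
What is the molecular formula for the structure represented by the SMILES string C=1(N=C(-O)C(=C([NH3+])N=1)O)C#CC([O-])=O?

C7H5N3O4

Heavy atoms from the SMILES: 7 C, 3 N, 4 O.
Implicit hydrogens by atom environment:
  4 × C (aromatic): no H
  3 × C: no H
  2 × N (aromatic): no H
  2 × O: 1 H each → 2
  1 × N (charge +1): 3 H
  1 × O: no H
  1 × O (charge -1): no H
  Total hydrogens = 5.
Molecular formula: C7H5N3O4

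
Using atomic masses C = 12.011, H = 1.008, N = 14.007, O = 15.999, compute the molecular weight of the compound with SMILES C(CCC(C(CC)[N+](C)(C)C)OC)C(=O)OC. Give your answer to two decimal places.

246.37

Molecular formula: C13H28NO3+.
M = 13×12.011 + 28×1.008 + 1×14.007 + 3×15.999 = 246.37 g/mol.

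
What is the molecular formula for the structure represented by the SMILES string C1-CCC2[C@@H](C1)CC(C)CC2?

C11H20

Heavy atoms from the SMILES: 11 C.
Implicit hydrogens by atom environment:
  7 × C: 2 H each → 14
  3 × C: 1 H each → 3
  1 × C: 3 H
  Total hydrogens = 20.
Molecular formula: C11H20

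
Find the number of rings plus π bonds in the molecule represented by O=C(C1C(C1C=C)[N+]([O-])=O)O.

Molecular formula from the SMILES: C6H7NO4.
DoU = (2C + 2 + N − H − X)/2 = (2·6 + 2 + 1 − 7 − 0)/2 = 8/2 = 4.
(Structurally: 1 ring(s) + 3 π bond(s) = 4.)

4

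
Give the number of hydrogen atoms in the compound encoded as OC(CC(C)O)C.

Hydrogens are implicit in SMILES; fill each atom to its normal valence:
  2 × C: 3 H each → 6
  2 × C: 1 H each → 2
  2 × O: 1 H each → 2
  1 × C: 2 H
  Total hydrogens = 12.

12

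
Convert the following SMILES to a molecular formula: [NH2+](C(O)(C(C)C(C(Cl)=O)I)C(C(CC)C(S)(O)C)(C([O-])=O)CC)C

C15H27ClINO5S

Heavy atoms from the SMILES: 15 C, 1 Cl, 1 I, 1 N, 5 O, 1 S.
Implicit hydrogens by atom environment:
  5 × C: 3 H each → 15
  5 × C: no H
  3 × C: 1 H each → 3
  2 × C: 2 H each → 4
  2 × O: 1 H each → 2
  2 × O: no H
  1 × Cl: no H
  1 × I: no H
  1 × N (charge +1): 2 H
  1 × O (charge -1): no H
  1 × S: 1 H
  Total hydrogens = 27.
Molecular formula: C15H27ClINO5S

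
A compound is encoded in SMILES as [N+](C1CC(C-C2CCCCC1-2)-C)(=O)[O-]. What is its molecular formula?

Heavy atoms from the SMILES: 11 C, 1 N, 2 O.
Implicit hydrogens by atom environment:
  6 × C: 2 H each → 12
  4 × C: 1 H each → 4
  1 × C: 3 H
  1 × N (charge +1): no H
  1 × O: no H
  1 × O (charge -1): no H
  Total hydrogens = 19.
Molecular formula: C11H19NO2

C11H19NO2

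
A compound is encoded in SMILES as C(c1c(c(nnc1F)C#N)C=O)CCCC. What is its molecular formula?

Heavy atoms from the SMILES: 11 C, 1 F, 3 N, 1 O.
Implicit hydrogens by atom environment:
  4 × C: 2 H each → 8
  4 × C (aromatic): no H
  2 × N (aromatic): no H
  1 × C: 3 H
  1 × C: 1 H
  1 × C: no H
  1 × F: no H
  1 × N: no H
  1 × O: no H
  Total hydrogens = 12.
Molecular formula: C11H12FN3O

C11H12FN3O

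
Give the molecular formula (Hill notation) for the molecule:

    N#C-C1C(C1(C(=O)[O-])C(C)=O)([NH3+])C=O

C8H8N2O4

Heavy atoms from the SMILES: 8 C, 2 N, 4 O.
Implicit hydrogens by atom environment:
  5 × C: no H
  3 × O: no H
  2 × C: 1 H each → 2
  1 × C: 3 H
  1 × N (charge +1): 3 H
  1 × N: no H
  1 × O (charge -1): no H
  Total hydrogens = 8.
Molecular formula: C8H8N2O4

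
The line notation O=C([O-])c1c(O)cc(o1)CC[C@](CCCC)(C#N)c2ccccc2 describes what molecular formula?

Heavy atoms from the SMILES: 19 C, 1 N, 4 O.
Implicit hydrogens by atom environment:
  6 × C (aromatic): 1 H each → 6
  5 × C: 2 H each → 10
  4 × C (aromatic): no H
  3 × C: no H
  1 × C: 3 H
  1 × N: no H
  1 × O: 1 H
  1 × O (aromatic): no H
  1 × O: no H
  1 × O (charge -1): no H
  Total hydrogens = 20.
Net charge -1.
Molecular formula: C19H20NO4-

C19H20NO4-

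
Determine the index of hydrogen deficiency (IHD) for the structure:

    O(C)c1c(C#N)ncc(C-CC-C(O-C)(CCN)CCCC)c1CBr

Molecular formula from the SMILES: C19H30BrN3O2.
DoU = (2C + 2 + N − H − X)/2 = (2·19 + 2 + 3 − 30 − 1)/2 = 12/2 = 6.
(Structurally: 1 ring(s) + 5 π bond(s) = 6.)

6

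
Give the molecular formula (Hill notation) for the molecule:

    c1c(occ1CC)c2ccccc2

C12H12O

Heavy atoms from the SMILES: 12 C, 1 O.
Implicit hydrogens by atom environment:
  7 × C (aromatic): 1 H each → 7
  3 × C (aromatic): no H
  1 × C: 3 H
  1 × C: 2 H
  1 × O (aromatic): no H
  Total hydrogens = 12.
Molecular formula: C12H12O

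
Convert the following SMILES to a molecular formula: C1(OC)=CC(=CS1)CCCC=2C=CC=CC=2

Heavy atoms from the SMILES: 14 C, 1 O, 1 S.
Implicit hydrogens by atom environment:
  7 × C (aromatic): 1 H each → 7
  3 × C: 2 H each → 6
  3 × C (aromatic): no H
  1 × C: 3 H
  1 × O: no H
  1 × S (aromatic): no H
  Total hydrogens = 16.
Molecular formula: C14H16OS

C14H16OS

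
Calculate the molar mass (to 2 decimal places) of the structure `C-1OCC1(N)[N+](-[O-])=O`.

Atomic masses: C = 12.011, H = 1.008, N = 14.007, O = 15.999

118.09

Molecular formula: C3H6N2O3.
M = 3×12.011 + 6×1.008 + 2×14.007 + 3×15.999 = 118.09 g/mol.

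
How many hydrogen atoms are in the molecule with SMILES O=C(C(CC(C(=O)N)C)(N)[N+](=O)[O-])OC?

13

Hydrogens are implicit in SMILES; fill each atom to its normal valence:
  4 × O: no H
  3 × C: no H
  2 × C: 3 H each → 6
  2 × N: 2 H each → 4
  1 × C: 2 H
  1 × C: 1 H
  1 × N (charge +1): no H
  1 × O (charge -1): no H
  Total hydrogens = 13.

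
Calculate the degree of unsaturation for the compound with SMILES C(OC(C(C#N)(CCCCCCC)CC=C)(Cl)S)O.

Molecular formula from the SMILES: C14H24ClNO2S.
DoU = (2C + 2 + N − H − X)/2 = (2·14 + 2 + 1 − 24 − 1)/2 = 6/2 = 3.
(Structurally: 0 ring(s) + 3 π bond(s) = 3.)

3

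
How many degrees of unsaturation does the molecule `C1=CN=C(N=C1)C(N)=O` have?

Molecular formula from the SMILES: C5H5N3O.
DoU = (2C + 2 + N − H − X)/2 = (2·5 + 2 + 3 − 5 − 0)/2 = 10/2 = 5.
(Structurally: 1 ring(s) + 4 π bond(s) = 5.)

5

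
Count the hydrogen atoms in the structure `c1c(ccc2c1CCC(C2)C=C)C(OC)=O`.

Hydrogens are implicit in SMILES; fill each atom to its normal valence:
  4 × C: 2 H each → 8
  3 × C (aromatic): 1 H each → 3
  3 × C (aromatic): no H
  2 × C: 1 H each → 2
  2 × O: no H
  1 × C: 3 H
  1 × C: no H
  Total hydrogens = 16.

16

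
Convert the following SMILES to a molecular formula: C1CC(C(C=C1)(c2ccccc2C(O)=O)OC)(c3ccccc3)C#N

C21H19NO3

Heavy atoms from the SMILES: 21 C, 1 N, 3 O.
Implicit hydrogens by atom environment:
  9 × C (aromatic): 1 H each → 9
  4 × C: no H
  3 × C (aromatic): no H
  2 × C: 2 H each → 4
  2 × C: 1 H each → 2
  2 × O: no H
  1 × C: 3 H
  1 × N: no H
  1 × O: 1 H
  Total hydrogens = 19.
Molecular formula: C21H19NO3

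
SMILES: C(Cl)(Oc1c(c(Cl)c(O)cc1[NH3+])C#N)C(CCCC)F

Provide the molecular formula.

Heavy atoms from the SMILES: 13 C, 2 Cl, 1 F, 2 N, 2 O.
Implicit hydrogens by atom environment:
  5 × C (aromatic): no H
  3 × C: 2 H each → 6
  2 × C: 1 H each → 2
  2 × Cl: no H
  1 × C: 3 H
  1 × C (aromatic): 1 H
  1 × C: no H
  1 × F: no H
  1 × N (charge +1): 3 H
  1 × N: no H
  1 × O: 1 H
  1 × O: no H
  Total hydrogens = 16.
Net charge +1.
Molecular formula: C13H16Cl2FN2O2+

C13H16Cl2FN2O2+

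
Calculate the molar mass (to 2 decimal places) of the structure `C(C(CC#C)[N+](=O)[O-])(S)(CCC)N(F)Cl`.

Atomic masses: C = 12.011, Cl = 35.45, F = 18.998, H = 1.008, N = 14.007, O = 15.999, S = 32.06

Molecular formula: C8H12ClFN2O2S.
M = 8×12.011 + 1×35.45 + 1×18.998 + 12×1.008 + 2×14.007 + 2×15.999 + 1×32.06 = 254.70 g/mol.

254.70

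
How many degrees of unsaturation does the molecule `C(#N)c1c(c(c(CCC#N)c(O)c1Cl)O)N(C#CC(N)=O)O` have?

11

Molecular formula from the SMILES: C13H9ClN4O4.
DoU = (2C + 2 + N − H − X)/2 = (2·13 + 2 + 4 − 9 − 1)/2 = 22/2 = 11.
(Structurally: 1 ring(s) + 10 π bond(s) = 11.)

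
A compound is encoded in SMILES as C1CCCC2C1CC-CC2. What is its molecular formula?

C10H18

Heavy atoms from the SMILES: 10 C.
Implicit hydrogens by atom environment:
  8 × C: 2 H each → 16
  2 × C: 1 H each → 2
  Total hydrogens = 18.
Molecular formula: C10H18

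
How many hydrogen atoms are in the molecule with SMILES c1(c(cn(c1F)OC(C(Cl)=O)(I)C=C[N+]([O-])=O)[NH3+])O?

Hydrogens are implicit in SMILES; fill each atom to its normal valence:
  3 × C (aromatic): no H
  3 × O: no H
  2 × C: 1 H each → 2
  2 × C: no H
  1 × C (aromatic): 1 H
  1 × Cl: no H
  1 × F: no H
  1 × I: no H
  1 × N (charge +1): 3 H
  1 × N (aromatic): no H
  1 × N (charge +1): no H
  1 × O: 1 H
  1 × O (charge -1): no H
  Total hydrogens = 7.

7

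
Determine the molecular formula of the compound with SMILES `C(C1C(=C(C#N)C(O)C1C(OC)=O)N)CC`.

Heavy atoms from the SMILES: 11 C, 2 N, 3 O.
Implicit hydrogens by atom environment:
  4 × C: no H
  3 × C: 1 H each → 3
  2 × C: 3 H each → 6
  2 × C: 2 H each → 4
  2 × O: no H
  1 × N: 2 H
  1 × N: no H
  1 × O: 1 H
  Total hydrogens = 16.
Molecular formula: C11H16N2O3

C11H16N2O3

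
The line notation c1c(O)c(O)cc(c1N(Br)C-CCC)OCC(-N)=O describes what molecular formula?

C12H17BrN2O4

Heavy atoms from the SMILES: 1 Br, 12 C, 2 N, 4 O.
Implicit hydrogens by atom environment:
  4 × C: 2 H each → 8
  4 × C (aromatic): no H
  2 × C (aromatic): 1 H each → 2
  2 × O: 1 H each → 2
  2 × O: no H
  1 × Br: no H
  1 × C: 3 H
  1 × C: no H
  1 × N: 2 H
  1 × N: no H
  Total hydrogens = 17.
Molecular formula: C12H17BrN2O4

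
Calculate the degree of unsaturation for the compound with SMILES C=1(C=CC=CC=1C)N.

4

Molecular formula from the SMILES: C7H9N.
DoU = (2C + 2 + N − H − X)/2 = (2·7 + 2 + 1 − 9 − 0)/2 = 8/2 = 4.
(Structurally: 1 ring(s) + 3 π bond(s) = 4.)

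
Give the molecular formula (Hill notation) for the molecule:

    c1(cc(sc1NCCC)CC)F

C9H14FNS

Heavy atoms from the SMILES: 9 C, 1 F, 1 N, 1 S.
Implicit hydrogens by atom environment:
  3 × C: 2 H each → 6
  3 × C (aromatic): no H
  2 × C: 3 H each → 6
  1 × C (aromatic): 1 H
  1 × F: no H
  1 × N: 1 H
  1 × S (aromatic): no H
  Total hydrogens = 14.
Molecular formula: C9H14FNS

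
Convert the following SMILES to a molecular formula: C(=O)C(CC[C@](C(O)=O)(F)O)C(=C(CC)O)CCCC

C14H23FO5

Heavy atoms from the SMILES: 14 C, 1 F, 5 O.
Implicit hydrogens by atom environment:
  6 × C: 2 H each → 12
  4 × C: no H
  3 × O: 1 H each → 3
  2 × C: 3 H each → 6
  2 × C: 1 H each → 2
  2 × O: no H
  1 × F: no H
  Total hydrogens = 23.
Molecular formula: C14H23FO5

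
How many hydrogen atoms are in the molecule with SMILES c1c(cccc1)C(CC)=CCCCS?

18

Hydrogens are implicit in SMILES; fill each atom to its normal valence:
  5 × C (aromatic): 1 H each → 5
  4 × C: 2 H each → 8
  1 × C: 3 H
  1 × C: 1 H
  1 × C: no H
  1 × C (aromatic): no H
  1 × S: 1 H
  Total hydrogens = 18.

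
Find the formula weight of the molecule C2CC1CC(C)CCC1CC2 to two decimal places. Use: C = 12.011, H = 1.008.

Molecular formula: C11H20.
M = 11×12.011 + 20×1.008 = 152.28 g/mol.

152.28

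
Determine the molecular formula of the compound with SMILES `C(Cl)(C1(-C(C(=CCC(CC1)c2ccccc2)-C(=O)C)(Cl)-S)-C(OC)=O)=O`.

C19H20Cl2O4S

Heavy atoms from the SMILES: 19 C, 2 Cl, 4 O, 1 S.
Implicit hydrogens by atom environment:
  6 × C: no H
  5 × C (aromatic): 1 H each → 5
  4 × O: no H
  3 × C: 2 H each → 6
  2 × C: 3 H each → 6
  2 × C: 1 H each → 2
  2 × Cl: no H
  1 × C (aromatic): no H
  1 × S: 1 H
  Total hydrogens = 20.
Molecular formula: C19H20Cl2O4S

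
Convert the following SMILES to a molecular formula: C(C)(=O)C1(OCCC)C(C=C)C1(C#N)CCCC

Heavy atoms from the SMILES: 15 C, 1 N, 2 O.
Implicit hydrogens by atom environment:
  6 × C: 2 H each → 12
  4 × C: no H
  3 × C: 3 H each → 9
  2 × C: 1 H each → 2
  2 × O: no H
  1 × N: no H
  Total hydrogens = 23.
Molecular formula: C15H23NO2

C15H23NO2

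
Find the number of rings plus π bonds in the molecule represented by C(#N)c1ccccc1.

Molecular formula from the SMILES: C7H5N.
DoU = (2C + 2 + N − H − X)/2 = (2·7 + 2 + 1 − 5 − 0)/2 = 12/2 = 6.
(Structurally: 1 ring(s) + 5 π bond(s) = 6.)

6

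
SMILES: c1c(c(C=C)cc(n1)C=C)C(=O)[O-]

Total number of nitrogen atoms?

The symbol for nitrogen appears 1 time in the SMILES.

1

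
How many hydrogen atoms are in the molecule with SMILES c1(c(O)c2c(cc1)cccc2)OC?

10

Hydrogens are implicit in SMILES; fill each atom to its normal valence:
  6 × C (aromatic): 1 H each → 6
  4 × C (aromatic): no H
  1 × C: 3 H
  1 × O: 1 H
  1 × O: no H
  Total hydrogens = 10.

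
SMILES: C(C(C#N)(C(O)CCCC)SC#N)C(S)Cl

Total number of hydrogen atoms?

Hydrogens are implicit in SMILES; fill each atom to its normal valence:
  4 × C: 2 H each → 8
  3 × C: no H
  2 × C: 1 H each → 2
  2 × N: no H
  1 × C: 3 H
  1 × Cl: no H
  1 × O: 1 H
  1 × S: 1 H
  1 × S: no H
  Total hydrogens = 15.

15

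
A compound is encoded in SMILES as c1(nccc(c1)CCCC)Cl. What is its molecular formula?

C9H12ClN

Heavy atoms from the SMILES: 9 C, 1 Cl, 1 N.
Implicit hydrogens by atom environment:
  3 × C: 2 H each → 6
  3 × C (aromatic): 1 H each → 3
  2 × C (aromatic): no H
  1 × C: 3 H
  1 × Cl: no H
  1 × N (aromatic): no H
  Total hydrogens = 12.
Molecular formula: C9H12ClN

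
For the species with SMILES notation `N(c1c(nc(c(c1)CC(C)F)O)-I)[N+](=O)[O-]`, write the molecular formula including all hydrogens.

Heavy atoms from the SMILES: 8 C, 1 F, 1 I, 3 N, 3 O.
Implicit hydrogens by atom environment:
  4 × C (aromatic): no H
  1 × C: 3 H
  1 × C: 2 H
  1 × C (aromatic): 1 H
  1 × C: 1 H
  1 × F: no H
  1 × I: no H
  1 × N: 1 H
  1 × N (aromatic): no H
  1 × N (charge +1): no H
  1 × O: 1 H
  1 × O: no H
  1 × O (charge -1): no H
  Total hydrogens = 9.
Molecular formula: C8H9FIN3O3

C8H9FIN3O3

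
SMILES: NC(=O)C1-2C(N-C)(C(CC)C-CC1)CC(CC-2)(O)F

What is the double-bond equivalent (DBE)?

3

Molecular formula from the SMILES: C14H25FN2O2.
DoU = (2C + 2 + N − H − X)/2 = (2·14 + 2 + 2 − 25 − 1)/2 = 6/2 = 3.
(Structurally: 2 ring(s) + 1 π bond(s) = 3.)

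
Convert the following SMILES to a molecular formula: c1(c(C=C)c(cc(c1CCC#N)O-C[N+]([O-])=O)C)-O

C13H14N2O4

Heavy atoms from the SMILES: 13 C, 2 N, 4 O.
Implicit hydrogens by atom environment:
  5 × C (aromatic): no H
  4 × C: 2 H each → 8
  2 × O: no H
  1 × C: 3 H
  1 × C (aromatic): 1 H
  1 × C: 1 H
  1 × C: no H
  1 × N: no H
  1 × N (charge +1): no H
  1 × O: 1 H
  1 × O (charge -1): no H
  Total hydrogens = 14.
Molecular formula: C13H14N2O4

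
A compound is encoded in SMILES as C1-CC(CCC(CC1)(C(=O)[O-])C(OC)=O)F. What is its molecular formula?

Heavy atoms from the SMILES: 11 C, 1 F, 4 O.
Implicit hydrogens by atom environment:
  6 × C: 2 H each → 12
  3 × C: no H
  3 × O: no H
  1 × C: 3 H
  1 × C: 1 H
  1 × F: no H
  1 × O (charge -1): no H
  Total hydrogens = 16.
Net charge -1.
Molecular formula: C11H16FO4-

C11H16FO4-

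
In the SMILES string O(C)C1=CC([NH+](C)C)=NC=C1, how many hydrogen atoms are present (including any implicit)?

13

Hydrogens are implicit in SMILES; fill each atom to its normal valence:
  3 × C: 3 H each → 9
  3 × C (aromatic): 1 H each → 3
  2 × C (aromatic): no H
  1 × N (charge +1): 1 H
  1 × N (aromatic): no H
  1 × O: no H
  Total hydrogens = 13.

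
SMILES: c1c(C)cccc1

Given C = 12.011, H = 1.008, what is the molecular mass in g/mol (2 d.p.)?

92.14

Molecular formula: C7H8.
M = 7×12.011 + 8×1.008 = 92.14 g/mol.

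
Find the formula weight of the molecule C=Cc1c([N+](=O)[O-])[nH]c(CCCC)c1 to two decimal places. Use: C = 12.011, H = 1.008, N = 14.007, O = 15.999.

Molecular formula: C10H14N2O2.
M = 10×12.011 + 14×1.008 + 2×14.007 + 2×15.999 = 194.23 g/mol.

194.23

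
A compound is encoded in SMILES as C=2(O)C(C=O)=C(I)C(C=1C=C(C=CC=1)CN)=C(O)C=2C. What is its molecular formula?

Heavy atoms from the SMILES: 15 C, 1 I, 1 N, 3 O.
Implicit hydrogens by atom environment:
  8 × C (aromatic): no H
  4 × C (aromatic): 1 H each → 4
  2 × O: 1 H each → 2
  1 × C: 3 H
  1 × C: 2 H
  1 × C: 1 H
  1 × I: no H
  1 × N: 2 H
  1 × O: no H
  Total hydrogens = 14.
Molecular formula: C15H14INO3

C15H14INO3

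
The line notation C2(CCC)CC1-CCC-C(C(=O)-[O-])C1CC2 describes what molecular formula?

Heavy atoms from the SMILES: 14 C, 2 O.
Implicit hydrogens by atom environment:
  8 × C: 2 H each → 16
  4 × C: 1 H each → 4
  1 × C: 3 H
  1 × C: no H
  1 × O: no H
  1 × O (charge -1): no H
  Total hydrogens = 23.
Net charge -1.
Molecular formula: C14H23O2-

C14H23O2-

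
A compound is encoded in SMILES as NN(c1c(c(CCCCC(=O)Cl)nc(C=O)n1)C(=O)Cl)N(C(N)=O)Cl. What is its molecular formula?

Heavy atoms from the SMILES: 12 C, 3 Cl, 6 N, 4 O.
Implicit hydrogens by atom environment:
  4 × C: 2 H each → 8
  4 × C (aromatic): no H
  4 × O: no H
  3 × C: no H
  3 × Cl: no H
  2 × N: 2 H each → 4
  2 × N (aromatic): no H
  2 × N: no H
  1 × C: 1 H
  Total hydrogens = 13.
Molecular formula: C12H13Cl3N6O4

C12H13Cl3N6O4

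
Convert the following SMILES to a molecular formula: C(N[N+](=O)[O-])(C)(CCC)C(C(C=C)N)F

Heavy atoms from the SMILES: 9 C, 1 F, 3 N, 2 O.
Implicit hydrogens by atom environment:
  3 × C: 2 H each → 6
  3 × C: 1 H each → 3
  2 × C: 3 H each → 6
  1 × C: no H
  1 × F: no H
  1 × N: 2 H
  1 × N: 1 H
  1 × N (charge +1): no H
  1 × O: no H
  1 × O (charge -1): no H
  Total hydrogens = 18.
Molecular formula: C9H18FN3O2

C9H18FN3O2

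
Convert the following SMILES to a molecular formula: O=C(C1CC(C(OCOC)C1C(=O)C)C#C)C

C13H18O4

Heavy atoms from the SMILES: 13 C, 4 O.
Implicit hydrogens by atom environment:
  5 × C: 1 H each → 5
  4 × O: no H
  3 × C: 3 H each → 9
  3 × C: no H
  2 × C: 2 H each → 4
  Total hydrogens = 18.
Molecular formula: C13H18O4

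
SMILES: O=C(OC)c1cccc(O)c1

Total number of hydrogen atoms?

Hydrogens are implicit in SMILES; fill each atom to its normal valence:
  4 × C (aromatic): 1 H each → 4
  2 × C (aromatic): no H
  2 × O: no H
  1 × C: 3 H
  1 × C: no H
  1 × O: 1 H
  Total hydrogens = 8.

8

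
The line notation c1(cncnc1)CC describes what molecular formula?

Heavy atoms from the SMILES: 6 C, 2 N.
Implicit hydrogens by atom environment:
  3 × C (aromatic): 1 H each → 3
  2 × N (aromatic): no H
  1 × C: 3 H
  1 × C: 2 H
  1 × C (aromatic): no H
  Total hydrogens = 8.
Molecular formula: C6H8N2

C6H8N2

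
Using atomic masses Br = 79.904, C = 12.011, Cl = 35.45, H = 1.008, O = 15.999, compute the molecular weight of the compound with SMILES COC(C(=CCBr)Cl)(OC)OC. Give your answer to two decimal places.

Molecular formula: C7H12BrClO3.
M = 1×79.904 + 7×12.011 + 1×35.45 + 12×1.008 + 3×15.999 = 259.52 g/mol.

259.52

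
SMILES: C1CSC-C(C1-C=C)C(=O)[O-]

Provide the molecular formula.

C8H11O2S-

Heavy atoms from the SMILES: 8 C, 2 O, 1 S.
Implicit hydrogens by atom environment:
  4 × C: 2 H each → 8
  3 × C: 1 H each → 3
  1 × C: no H
  1 × O: no H
  1 × O (charge -1): no H
  1 × S: no H
  Total hydrogens = 11.
Net charge -1.
Molecular formula: C8H11O2S-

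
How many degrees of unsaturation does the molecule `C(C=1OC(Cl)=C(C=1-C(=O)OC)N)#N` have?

Molecular formula from the SMILES: C7H5ClN2O3.
DoU = (2C + 2 + N − H − X)/2 = (2·7 + 2 + 2 − 5 − 1)/2 = 12/2 = 6.
(Structurally: 1 ring(s) + 5 π bond(s) = 6.)

6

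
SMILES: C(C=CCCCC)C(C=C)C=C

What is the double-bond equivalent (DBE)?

3

Molecular formula from the SMILES: C12H20.
DoU = (2C + 2 + N − H − X)/2 = (2·12 + 2 + 0 − 20 − 0)/2 = 6/2 = 3.
(Structurally: 0 ring(s) + 3 π bond(s) = 3.)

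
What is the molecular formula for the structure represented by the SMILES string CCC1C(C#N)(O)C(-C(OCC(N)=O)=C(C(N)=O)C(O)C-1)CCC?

C16H25N3O5

Heavy atoms from the SMILES: 16 C, 3 N, 5 O.
Implicit hydrogens by atom environment:
  6 × C: no H
  5 × C: 2 H each → 10
  3 × C: 1 H each → 3
  3 × O: no H
  2 × C: 3 H each → 6
  2 × N: 2 H each → 4
  2 × O: 1 H each → 2
  1 × N: no H
  Total hydrogens = 25.
Molecular formula: C16H25N3O5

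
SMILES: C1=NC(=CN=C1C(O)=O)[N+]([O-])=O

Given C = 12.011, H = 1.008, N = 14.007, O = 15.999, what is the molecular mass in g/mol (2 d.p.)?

Molecular formula: C5H3N3O4.
M = 5×12.011 + 3×1.008 + 3×14.007 + 4×15.999 = 169.10 g/mol.

169.10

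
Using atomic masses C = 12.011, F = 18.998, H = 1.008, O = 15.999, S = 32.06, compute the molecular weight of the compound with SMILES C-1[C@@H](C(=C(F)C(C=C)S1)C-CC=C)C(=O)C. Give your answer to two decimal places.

Molecular formula: C13H17FOS.
M = 13×12.011 + 1×18.998 + 17×1.008 + 1×15.999 + 1×32.06 = 240.34 g/mol.

240.34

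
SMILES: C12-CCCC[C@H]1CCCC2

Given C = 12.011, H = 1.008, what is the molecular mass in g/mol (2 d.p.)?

Molecular formula: C10H18.
M = 10×12.011 + 18×1.008 = 138.25 g/mol.

138.25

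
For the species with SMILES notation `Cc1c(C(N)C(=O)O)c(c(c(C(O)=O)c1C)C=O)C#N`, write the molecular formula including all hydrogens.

Heavy atoms from the SMILES: 13 C, 2 N, 5 O.
Implicit hydrogens by atom environment:
  6 × C (aromatic): no H
  3 × C: no H
  3 × O: no H
  2 × C: 3 H each → 6
  2 × C: 1 H each → 2
  2 × O: 1 H each → 2
  1 × N: 2 H
  1 × N: no H
  Total hydrogens = 12.
Molecular formula: C13H12N2O5

C13H12N2O5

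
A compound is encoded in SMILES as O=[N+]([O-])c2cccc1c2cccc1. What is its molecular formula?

C10H7NO2

Heavy atoms from the SMILES: 10 C, 1 N, 2 O.
Implicit hydrogens by atom environment:
  7 × C (aromatic): 1 H each → 7
  3 × C (aromatic): no H
  1 × N (charge +1): no H
  1 × O: no H
  1 × O (charge -1): no H
  Total hydrogens = 7.
Molecular formula: C10H7NO2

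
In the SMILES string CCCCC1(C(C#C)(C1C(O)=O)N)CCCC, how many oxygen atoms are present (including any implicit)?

2

The symbol for oxygen appears 2 times in the SMILES.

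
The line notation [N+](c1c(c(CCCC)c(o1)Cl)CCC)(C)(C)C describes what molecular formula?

C14H25ClNO+

Heavy atoms from the SMILES: 14 C, 1 Cl, 1 N, 1 O.
Implicit hydrogens by atom environment:
  5 × C: 3 H each → 15
  5 × C: 2 H each → 10
  4 × C (aromatic): no H
  1 × Cl: no H
  1 × N (charge +1): no H
  1 × O (aromatic): no H
  Total hydrogens = 25.
Net charge +1.
Molecular formula: C14H25ClNO+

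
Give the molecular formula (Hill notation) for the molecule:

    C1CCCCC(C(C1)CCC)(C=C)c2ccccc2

Heavy atoms from the SMILES: 19 C.
Implicit hydrogens by atom environment:
  9 × C: 2 H each → 18
  5 × C (aromatic): 1 H each → 5
  2 × C: 1 H each → 2
  1 × C: 3 H
  1 × C: no H
  1 × C (aromatic): no H
  Total hydrogens = 28.
Molecular formula: C19H28

C19H28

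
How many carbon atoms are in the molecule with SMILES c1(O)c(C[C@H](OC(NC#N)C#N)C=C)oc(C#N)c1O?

The symbol for carbon appears 12 times in the SMILES. Lowercase c denotes aromatic carbon and counts toward C.

12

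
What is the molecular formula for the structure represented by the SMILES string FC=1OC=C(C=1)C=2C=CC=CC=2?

C10H7FO

Heavy atoms from the SMILES: 10 C, 1 F, 1 O.
Implicit hydrogens by atom environment:
  7 × C (aromatic): 1 H each → 7
  3 × C (aromatic): no H
  1 × F: no H
  1 × O (aromatic): no H
  Total hydrogens = 7.
Molecular formula: C10H7FO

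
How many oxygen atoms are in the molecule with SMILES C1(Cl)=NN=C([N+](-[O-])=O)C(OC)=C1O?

The symbol for oxygen appears 4 times in the SMILES.

4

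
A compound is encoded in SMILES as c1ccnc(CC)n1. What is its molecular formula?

Heavy atoms from the SMILES: 6 C, 2 N.
Implicit hydrogens by atom environment:
  3 × C (aromatic): 1 H each → 3
  2 × N (aromatic): no H
  1 × C: 3 H
  1 × C: 2 H
  1 × C (aromatic): no H
  Total hydrogens = 8.
Molecular formula: C6H8N2

C6H8N2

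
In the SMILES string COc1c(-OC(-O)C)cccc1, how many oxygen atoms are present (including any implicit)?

The symbol for oxygen appears 3 times in the SMILES.

3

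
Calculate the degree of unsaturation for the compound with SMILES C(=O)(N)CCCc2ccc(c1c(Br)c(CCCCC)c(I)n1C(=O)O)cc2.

Molecular formula from the SMILES: C20H24BrIN2O3.
DoU = (2C + 2 + N − H − X)/2 = (2·20 + 2 + 2 − 24 − 2)/2 = 18/2 = 9.
(Structurally: 2 ring(s) + 7 π bond(s) = 9.)

9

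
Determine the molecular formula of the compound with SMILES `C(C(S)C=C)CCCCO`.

C8H16OS

Heavy atoms from the SMILES: 8 C, 1 O, 1 S.
Implicit hydrogens by atom environment:
  6 × C: 2 H each → 12
  2 × C: 1 H each → 2
  1 × O: 1 H
  1 × S: 1 H
  Total hydrogens = 16.
Molecular formula: C8H16OS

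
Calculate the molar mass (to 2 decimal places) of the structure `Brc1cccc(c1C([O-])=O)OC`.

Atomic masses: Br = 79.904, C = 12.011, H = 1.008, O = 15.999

Molecular formula: C8H6BrO3-.
M = 1×79.904 + 8×12.011 + 6×1.008 + 3×15.999 = 230.04 g/mol.

230.04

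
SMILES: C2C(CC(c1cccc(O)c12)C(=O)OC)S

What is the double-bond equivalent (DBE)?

6

Molecular formula from the SMILES: C12H14O3S.
DoU = (2C + 2 + N − H − X)/2 = (2·12 + 2 + 0 − 14 − 0)/2 = 12/2 = 6.
(Structurally: 2 ring(s) + 4 π bond(s) = 6.)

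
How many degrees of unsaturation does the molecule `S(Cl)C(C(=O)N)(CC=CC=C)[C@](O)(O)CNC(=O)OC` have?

Molecular formula from the SMILES: C11H17ClN2O5S.
DoU = (2C + 2 + N − H − X)/2 = (2·11 + 2 + 2 − 17 − 1)/2 = 8/2 = 4.
(Structurally: 0 ring(s) + 4 π bond(s) = 4.)

4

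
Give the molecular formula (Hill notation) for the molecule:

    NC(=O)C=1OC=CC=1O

C5H5NO3

Heavy atoms from the SMILES: 5 C, 1 N, 3 O.
Implicit hydrogens by atom environment:
  2 × C (aromatic): 1 H each → 2
  2 × C (aromatic): no H
  1 × C: no H
  1 × N: 2 H
  1 × O: 1 H
  1 × O (aromatic): no H
  1 × O: no H
  Total hydrogens = 5.
Molecular formula: C5H5NO3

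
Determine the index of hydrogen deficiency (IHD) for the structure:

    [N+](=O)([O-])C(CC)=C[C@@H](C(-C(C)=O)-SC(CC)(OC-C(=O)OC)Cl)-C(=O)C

Molecular formula from the SMILES: C16H24ClNO7S.
DoU = (2C + 2 + N − H − X)/2 = (2·16 + 2 + 1 − 24 − 1)/2 = 10/2 = 5.
(Structurally: 0 ring(s) + 5 π bond(s) = 5.)

5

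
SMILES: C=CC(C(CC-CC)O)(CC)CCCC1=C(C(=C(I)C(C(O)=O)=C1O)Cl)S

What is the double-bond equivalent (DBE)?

Molecular formula from the SMILES: C20H28ClIO4S.
DoU = (2C + 2 + N − H − X)/2 = (2·20 + 2 + 0 − 28 − 2)/2 = 12/2 = 6.
(Structurally: 1 ring(s) + 5 π bond(s) = 6.)

6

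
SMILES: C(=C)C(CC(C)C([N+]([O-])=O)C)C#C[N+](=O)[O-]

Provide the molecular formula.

Heavy atoms from the SMILES: 10 C, 2 N, 4 O.
Implicit hydrogens by atom environment:
  4 × C: 1 H each → 4
  2 × C: 3 H each → 6
  2 × C: 2 H each → 4
  2 × C: no H
  2 × N (charge +1): no H
  2 × O: no H
  2 × O (charge -1): no H
  Total hydrogens = 14.
Molecular formula: C10H14N2O4

C10H14N2O4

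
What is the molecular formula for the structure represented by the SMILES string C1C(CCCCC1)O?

C7H14O

Heavy atoms from the SMILES: 7 C, 1 O.
Implicit hydrogens by atom environment:
  6 × C: 2 H each → 12
  1 × C: 1 H
  1 × O: 1 H
  Total hydrogens = 14.
Molecular formula: C7H14O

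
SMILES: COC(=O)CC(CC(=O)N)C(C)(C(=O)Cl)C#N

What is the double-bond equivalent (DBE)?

Molecular formula from the SMILES: C10H13ClN2O4.
DoU = (2C + 2 + N − H − X)/2 = (2·10 + 2 + 2 − 13 − 1)/2 = 10/2 = 5.
(Structurally: 0 ring(s) + 5 π bond(s) = 5.)

5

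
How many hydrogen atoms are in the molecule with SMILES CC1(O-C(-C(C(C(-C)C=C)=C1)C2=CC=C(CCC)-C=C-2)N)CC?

Hydrogens are implicit in SMILES; fill each atom to its normal valence:
  5 × C: 1 H each → 5
  4 × C: 3 H each → 12
  4 × C: 2 H each → 8
  4 × C (aromatic): 1 H each → 4
  2 × C: no H
  2 × C (aromatic): no H
  1 × N: 2 H
  1 × O: no H
  Total hydrogens = 31.

31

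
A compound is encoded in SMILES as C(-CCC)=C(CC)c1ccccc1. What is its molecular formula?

Heavy atoms from the SMILES: 13 C.
Implicit hydrogens by atom environment:
  5 × C (aromatic): 1 H each → 5
  3 × C: 2 H each → 6
  2 × C: 3 H each → 6
  1 × C: 1 H
  1 × C: no H
  1 × C (aromatic): no H
  Total hydrogens = 18.
Molecular formula: C13H18

C13H18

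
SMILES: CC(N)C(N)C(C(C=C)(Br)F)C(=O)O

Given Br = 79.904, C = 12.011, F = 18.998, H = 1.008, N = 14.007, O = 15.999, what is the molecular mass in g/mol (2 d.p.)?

Molecular formula: C8H14BrFN2O2.
M = 1×79.904 + 8×12.011 + 1×18.998 + 14×1.008 + 2×14.007 + 2×15.999 = 269.11 g/mol.

269.11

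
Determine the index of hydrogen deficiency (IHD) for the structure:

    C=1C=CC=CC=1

4

Molecular formula from the SMILES: C6H6.
DoU = (2C + 2 + N − H − X)/2 = (2·6 + 2 + 0 − 6 − 0)/2 = 8/2 = 4.
(Structurally: 1 ring(s) + 3 π bond(s) = 4.)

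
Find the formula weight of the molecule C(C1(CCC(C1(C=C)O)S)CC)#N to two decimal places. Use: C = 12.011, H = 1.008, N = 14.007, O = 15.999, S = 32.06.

197.30

Molecular formula: C10H15NOS.
M = 10×12.011 + 15×1.008 + 1×14.007 + 1×15.999 + 1×32.06 = 197.30 g/mol.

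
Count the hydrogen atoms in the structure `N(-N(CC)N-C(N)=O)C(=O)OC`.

Hydrogens are implicit in SMILES; fill each atom to its normal valence:
  3 × O: no H
  2 × C: 3 H each → 6
  2 × C: no H
  2 × N: 1 H each → 2
  1 × C: 2 H
  1 × N: 2 H
  1 × N: no H
  Total hydrogens = 12.

12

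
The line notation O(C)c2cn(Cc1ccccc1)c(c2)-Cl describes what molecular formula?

C12H12ClNO

Heavy atoms from the SMILES: 12 C, 1 Cl, 1 N, 1 O.
Implicit hydrogens by atom environment:
  7 × C (aromatic): 1 H each → 7
  3 × C (aromatic): no H
  1 × C: 3 H
  1 × C: 2 H
  1 × Cl: no H
  1 × N (aromatic): no H
  1 × O: no H
  Total hydrogens = 12.
Molecular formula: C12H12ClNO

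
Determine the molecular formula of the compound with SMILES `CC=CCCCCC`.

Heavy atoms from the SMILES: 8 C.
Implicit hydrogens by atom environment:
  4 × C: 2 H each → 8
  2 × C: 3 H each → 6
  2 × C: 1 H each → 2
  Total hydrogens = 16.
Molecular formula: C8H16

C8H16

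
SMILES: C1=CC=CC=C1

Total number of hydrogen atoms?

6

Hydrogens are implicit in SMILES; fill each atom to its normal valence:
  6 × C (aromatic): 1 H each → 6
  Total hydrogens = 6.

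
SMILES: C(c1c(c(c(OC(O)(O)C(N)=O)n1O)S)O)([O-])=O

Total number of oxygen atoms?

8

The symbol for oxygen appears 8 times in the SMILES.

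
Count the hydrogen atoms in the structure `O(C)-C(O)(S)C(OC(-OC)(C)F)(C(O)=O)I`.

12

Hydrogens are implicit in SMILES; fill each atom to its normal valence:
  4 × C: no H
  4 × O: no H
  3 × C: 3 H each → 9
  2 × O: 1 H each → 2
  1 × F: no H
  1 × I: no H
  1 × S: 1 H
  Total hydrogens = 12.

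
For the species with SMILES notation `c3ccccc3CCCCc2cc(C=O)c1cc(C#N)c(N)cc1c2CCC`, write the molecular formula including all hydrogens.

Heavy atoms from the SMILES: 25 C, 2 N, 1 O.
Implicit hydrogens by atom environment:
  8 × C (aromatic): 1 H each → 8
  8 × C (aromatic): no H
  6 × C: 2 H each → 12
  1 × C: 3 H
  1 × C: 1 H
  1 × C: no H
  1 × N: 2 H
  1 × N: no H
  1 × O: no H
  Total hydrogens = 26.
Molecular formula: C25H26N2O

C25H26N2O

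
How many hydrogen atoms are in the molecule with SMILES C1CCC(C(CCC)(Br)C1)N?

18

Hydrogens are implicit in SMILES; fill each atom to its normal valence:
  6 × C: 2 H each → 12
  1 × Br: no H
  1 × C: 3 H
  1 × C: 1 H
  1 × C: no H
  1 × N: 2 H
  Total hydrogens = 18.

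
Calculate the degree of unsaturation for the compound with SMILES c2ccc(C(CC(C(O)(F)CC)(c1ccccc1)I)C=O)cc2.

Molecular formula from the SMILES: C19H20FIO2.
DoU = (2C + 2 + N − H − X)/2 = (2·19 + 2 + 0 − 20 − 2)/2 = 18/2 = 9.
(Structurally: 2 ring(s) + 7 π bond(s) = 9.)

9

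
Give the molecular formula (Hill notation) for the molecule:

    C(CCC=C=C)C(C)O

Heavy atoms from the SMILES: 8 C, 1 O.
Implicit hydrogens by atom environment:
  4 × C: 2 H each → 8
  2 × C: 1 H each → 2
  1 × C: 3 H
  1 × C: no H
  1 × O: 1 H
  Total hydrogens = 14.
Molecular formula: C8H14O

C8H14O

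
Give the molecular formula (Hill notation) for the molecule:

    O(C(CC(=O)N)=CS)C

C5H9NO2S

Heavy atoms from the SMILES: 5 C, 1 N, 2 O, 1 S.
Implicit hydrogens by atom environment:
  2 × C: no H
  2 × O: no H
  1 × C: 3 H
  1 × C: 2 H
  1 × C: 1 H
  1 × N: 2 H
  1 × S: 1 H
  Total hydrogens = 9.
Molecular formula: C5H9NO2S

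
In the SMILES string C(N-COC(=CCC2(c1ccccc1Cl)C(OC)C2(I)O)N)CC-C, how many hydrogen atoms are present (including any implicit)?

26

Hydrogens are implicit in SMILES; fill each atom to its normal valence:
  5 × C: 2 H each → 10
  4 × C (aromatic): 1 H each → 4
  3 × C: no H
  2 × C: 3 H each → 6
  2 × C: 1 H each → 2
  2 × C (aromatic): no H
  2 × O: no H
  1 × Cl: no H
  1 × I: no H
  1 × N: 2 H
  1 × N: 1 H
  1 × O: 1 H
  Total hydrogens = 26.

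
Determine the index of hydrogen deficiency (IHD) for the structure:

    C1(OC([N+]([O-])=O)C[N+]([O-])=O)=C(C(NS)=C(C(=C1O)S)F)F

Molecular formula from the SMILES: C8H7F2N3O6S2.
DoU = (2C + 2 + N − H − X)/2 = (2·8 + 2 + 3 − 7 − 2)/2 = 12/2 = 6.
(Structurally: 1 ring(s) + 5 π bond(s) = 6.)

6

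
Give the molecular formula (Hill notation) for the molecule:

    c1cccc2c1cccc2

Heavy atoms from the SMILES: 10 C.
Implicit hydrogens by atom environment:
  8 × C (aromatic): 1 H each → 8
  2 × C (aromatic): no H
  Total hydrogens = 8.
Molecular formula: C10H8

C10H8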